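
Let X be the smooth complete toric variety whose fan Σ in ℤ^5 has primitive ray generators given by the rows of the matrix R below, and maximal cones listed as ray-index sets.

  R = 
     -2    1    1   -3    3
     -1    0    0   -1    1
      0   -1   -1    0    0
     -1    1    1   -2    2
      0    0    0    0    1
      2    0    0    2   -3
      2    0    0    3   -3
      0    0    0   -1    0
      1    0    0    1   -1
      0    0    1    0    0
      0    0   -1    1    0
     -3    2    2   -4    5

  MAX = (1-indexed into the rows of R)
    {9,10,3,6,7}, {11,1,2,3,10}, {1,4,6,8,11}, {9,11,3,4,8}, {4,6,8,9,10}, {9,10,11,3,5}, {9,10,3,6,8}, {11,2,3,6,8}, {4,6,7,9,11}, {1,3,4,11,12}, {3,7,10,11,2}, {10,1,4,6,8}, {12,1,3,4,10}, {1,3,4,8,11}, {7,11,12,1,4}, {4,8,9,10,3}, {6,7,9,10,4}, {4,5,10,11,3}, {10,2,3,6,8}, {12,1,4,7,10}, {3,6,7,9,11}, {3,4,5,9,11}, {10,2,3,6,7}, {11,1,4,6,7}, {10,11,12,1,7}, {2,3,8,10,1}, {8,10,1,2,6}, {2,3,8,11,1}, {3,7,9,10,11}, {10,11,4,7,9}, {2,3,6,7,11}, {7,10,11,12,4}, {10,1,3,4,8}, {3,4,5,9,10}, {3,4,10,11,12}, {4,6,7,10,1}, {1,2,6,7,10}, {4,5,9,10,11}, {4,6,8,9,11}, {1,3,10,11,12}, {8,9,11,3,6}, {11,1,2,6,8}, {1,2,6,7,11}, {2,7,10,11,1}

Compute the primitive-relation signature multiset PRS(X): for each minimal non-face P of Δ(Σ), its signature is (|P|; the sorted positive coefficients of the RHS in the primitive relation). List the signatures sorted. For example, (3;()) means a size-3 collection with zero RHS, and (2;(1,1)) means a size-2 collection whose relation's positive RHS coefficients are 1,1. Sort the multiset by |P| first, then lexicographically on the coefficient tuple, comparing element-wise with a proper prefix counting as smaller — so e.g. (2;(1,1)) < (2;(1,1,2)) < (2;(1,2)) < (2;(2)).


Primitive collections (23):

  • {2,9}:  v_{2} + v_{9} = 0 ; sig = (2;())
  • {1,9}:  v_{1} + v_{9} = v_{4} ; sig = (2;(1))
  • {2,4}:  v_{2} + v_{4} = v_{1} ; sig = (2;(1))
  • {7,8}:  v_{7} + v_{8} = v_{6} ; sig = (2;(1))
  • {8,12}:  v_{8} + v_{12} = v_{1} + v_{4} ; sig = (2;(1,1))
  • {5,8}:  v_{5} + v_{8} = v_{3} + v_{4} + v_{9} ; sig = (2;(1,1,1))
  • {6,12}:  v_{6} + v_{12} = v_{1} + v_{4} + v_{7} ; sig = (2;(1,1,1))
  • {2,5}:  v_{2} + v_{5} = v_{3} + v_{4} + v_{10} + v_{11} ; sig = (2;(1,1,1,1))
  • {1,5}:  v_{1} + v_{5} = v_{3} + 2·v_{4} + v_{10} + v_{11} ; sig = (2;(1,1,1,2))
  • {2,12}:  v_{2} + v_{12} = 2·v_{1} + v_{10} + v_{11} ; sig = (2;(1,1,2))
  • {5,7}:  v_{5} + v_{7} = 2·v_{9} + v_{10} + v_{11} ; sig = (2;(1,1,2))
  • {9,12}:  v_{9} + v_{12} = 2·v_{4} + v_{10} + v_{11} ; sig = (2;(1,1,2))
  • {5,12}:  v_{5} + v_{12} = v_{3} + 3·v_{4} + 2·v_{10} + 2·v_{11} ; sig = (2;(1,2,2,3))
  • {5,6}:  v_{5} + v_{6} = 2·v_{9} ; sig = (2;(2))
  • {1,3,7}:  v_{1} + v_{3} + v_{7} = 0 ; sig = (3;())
  • {8,10,11}:  v_{8} + v_{10} + v_{11} = 0 ; sig = (3;())
  • {1,3,6}:  v_{1} + v_{3} + v_{6} = v_{8} ; sig = (3;(1))
  • {3,4,7}:  v_{3} + v_{4} + v_{7} = v_{9} ; sig = (3;(1))
  • {6,10,11}:  v_{6} + v_{10} + v_{11} = v_{7} ; sig = (3;(1))
  • {3,4,6}:  v_{3} + v_{4} + v_{6} = v_{8} + v_{9} ; sig = (3;(1,1))
  • {3,7,12}:  v_{3} + v_{7} + v_{12} = v_{4} + v_{10} + v_{11} ; sig = (3;(1,1,1))
  • {1,4,10,11}:  v_{1} + v_{4} + v_{10} + v_{11} = v_{12} ; sig = (4;(1))
  • {3,4,9,10,11}:  v_{3} + v_{4} + v_{9} + v_{10} + v_{11} = v_{5} ; sig = (5;(1))

Sorted signature multiset PRS(X):
[(2;()), (2;(1)), (2;(1)), (2;(1)), (2;(1,1)), (2;(1,1,1)), (2;(1,1,1)), (2;(1,1,1,1)), (2;(1,1,1,2)), (2;(1,1,2)), (2;(1,1,2)), (2;(1,1,2)), (2;(1,2,2,3)), (2;(2)), (3;()), (3;()), (3;(1)), (3;(1)), (3;(1)), (3;(1,1)), (3;(1,1,1)), (4;(1)), (5;(1))]


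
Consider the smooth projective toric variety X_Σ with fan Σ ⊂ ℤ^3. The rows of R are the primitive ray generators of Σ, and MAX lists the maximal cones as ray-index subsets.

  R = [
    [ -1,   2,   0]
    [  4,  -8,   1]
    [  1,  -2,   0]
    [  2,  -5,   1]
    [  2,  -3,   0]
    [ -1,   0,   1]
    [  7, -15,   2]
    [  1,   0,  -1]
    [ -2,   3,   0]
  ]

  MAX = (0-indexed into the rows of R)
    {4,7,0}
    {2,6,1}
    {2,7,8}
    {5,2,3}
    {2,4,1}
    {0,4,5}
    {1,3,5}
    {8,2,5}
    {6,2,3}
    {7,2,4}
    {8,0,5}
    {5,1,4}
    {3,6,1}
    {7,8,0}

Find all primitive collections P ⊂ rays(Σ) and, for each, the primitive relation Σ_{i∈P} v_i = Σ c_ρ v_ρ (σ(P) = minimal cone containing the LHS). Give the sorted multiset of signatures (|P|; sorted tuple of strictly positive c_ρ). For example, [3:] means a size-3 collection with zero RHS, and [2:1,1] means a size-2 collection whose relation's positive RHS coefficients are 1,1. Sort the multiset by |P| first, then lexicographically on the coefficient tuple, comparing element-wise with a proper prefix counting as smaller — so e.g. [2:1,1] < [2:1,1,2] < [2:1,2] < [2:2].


Δ(Σ) — 9 vertices, 18 min non-faces:

  P={0,2}:  v_{0} + v_{2} = 0  so sig = [2:]
  P={4,8}:  v_{4} + v_{8} = 0  so sig = [2:]
  P={5,7}:  v_{5} + v_{7} = 0  so sig = [2:]
  P={1,8}:  v_{1} + v_{8} = v_{3}  so sig = [2:1]
  P={3,4}:  v_{3} + v_{4} = v_{1}  so sig = [2:1]
  P={0,3}:  v_{0} + v_{3} = v_{4} + v_{5}  so sig = [2:1,1]
  P={0,6}:  v_{0} + v_{6} = v_{1} + v_{3}  so sig = [2:1,1]
  P={3,7}:  v_{3} + v_{7} = v_{2} + v_{4}  so sig = [2:1,1]
  P={3,8}:  v_{3} + v_{8} = v_{2} + v_{5}  so sig = [2:1,1]
  P={6,7}:  v_{6} + v_{7} = v_{1} + 2·v_{2} + v_{4}  so sig = [2:1,1,2]
  P={0,1}:  v_{0} + v_{1} = 2·v_{4} + v_{5}  so sig = [2:1,2]
  P={1,7}:  v_{1} + v_{7} = v_{2} + 2·v_{4}  so sig = [2:1,2]
  P={4,6}:  v_{4} + v_{6} = 2·v_{1} + v_{2}  so sig = [2:1,2]
  P={6,8}:  v_{6} + v_{8} = v_{2} + 2·v_{3}  so sig = [2:1,2]
  P={5,6}:  v_{5} + v_{6} = 3·v_{3}  so sig = [2:3]
  P={1,2,3}:  v_{1} + v_{2} + v_{3} = v_{6}  so sig = [3:1]
  P={2,4,5}:  v_{2} + v_{4} + v_{5} = v_{3}  so sig = [3:1]
  P={1,2,5}:  v_{1} + v_{2} + v_{5} = 2·v_{3}  so sig = [3:2]

Hence PRS(X_Σ) =
    [2:]
    [2:]
    [2:]
    [2:1]
    [2:1]
    [2:1,1]
    [2:1,1]
    [2:1,1]
    [2:1,1]
    [2:1,1,2]
    [2:1,2]
    [2:1,2]
    [2:1,2]
    [2:1,2]
    [2:3]
    [3:1]
    [3:1]
    [3:2]


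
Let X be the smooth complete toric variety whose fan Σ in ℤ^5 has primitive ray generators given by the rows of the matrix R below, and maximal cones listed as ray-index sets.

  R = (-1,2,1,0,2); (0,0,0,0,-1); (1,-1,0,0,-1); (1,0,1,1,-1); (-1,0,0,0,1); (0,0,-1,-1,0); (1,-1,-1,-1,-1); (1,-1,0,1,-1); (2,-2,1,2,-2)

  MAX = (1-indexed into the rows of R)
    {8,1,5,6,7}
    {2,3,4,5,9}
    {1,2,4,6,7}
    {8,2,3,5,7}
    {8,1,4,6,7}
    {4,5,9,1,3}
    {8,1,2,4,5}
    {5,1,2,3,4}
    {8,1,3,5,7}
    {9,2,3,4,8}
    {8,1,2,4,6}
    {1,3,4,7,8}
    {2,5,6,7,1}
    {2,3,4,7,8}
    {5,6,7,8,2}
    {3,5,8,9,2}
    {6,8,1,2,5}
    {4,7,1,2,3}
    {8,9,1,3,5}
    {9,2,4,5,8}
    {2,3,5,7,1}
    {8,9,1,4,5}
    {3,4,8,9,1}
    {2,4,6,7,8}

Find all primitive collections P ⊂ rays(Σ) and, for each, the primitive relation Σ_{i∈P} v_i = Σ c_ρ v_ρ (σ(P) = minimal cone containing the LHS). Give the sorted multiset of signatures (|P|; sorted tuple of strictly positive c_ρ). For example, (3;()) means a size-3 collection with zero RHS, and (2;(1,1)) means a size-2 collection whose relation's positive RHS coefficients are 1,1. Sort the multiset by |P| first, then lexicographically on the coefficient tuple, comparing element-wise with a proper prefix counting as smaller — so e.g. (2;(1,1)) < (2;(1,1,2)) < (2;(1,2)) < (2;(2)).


|primitive collections| = 9. Relations:

  • {3,6}:  v_{3} + v_{6} = v_{7}  ⇒ sig = (2;(1))
  • {6,9}:  v_{6} + v_{9} = v_{3} + v_{8}  ⇒ sig = (2;(1,1))
  • {7,9}:  v_{7} + v_{9} = 2·v_{3} + v_{8}  ⇒ sig = (2;(1,2))
  • {4,5,6}:  v_{4} + v_{5} + v_{6} = 0  ⇒ sig = (3;())
  • {4,5,7}:  v_{4} + v_{5} + v_{7} = v_{3}  ⇒ sig = (3;(1))
  • {1,2,9}:  v_{1} + v_{2} + v_{9} = 2·v_{4} + v_{5}  ⇒ sig = (3;(1,2))
  • {1,2,3,8}:  v_{1} + v_{2} + v_{3} + v_{8} = v_{4}  ⇒ sig = (4;(1))
  • {3,4,5,8}:  v_{3} + v_{4} + v_{5} + v_{8} = v_{9}  ⇒ sig = (4;(1))
  • {1,2,7,8}:  v_{1} + v_{2} + v_{7} + v_{8} = v_{4} + v_{6}  ⇒ sig = (4;(1,1))

so the primitive-relation signature multiset is
[(2;(1)), (2;(1,1)), (2;(1,2)), (3;()), (3;(1)), (3;(1,2)), (4;(1)), (4;(1)), (4;(1,1))]


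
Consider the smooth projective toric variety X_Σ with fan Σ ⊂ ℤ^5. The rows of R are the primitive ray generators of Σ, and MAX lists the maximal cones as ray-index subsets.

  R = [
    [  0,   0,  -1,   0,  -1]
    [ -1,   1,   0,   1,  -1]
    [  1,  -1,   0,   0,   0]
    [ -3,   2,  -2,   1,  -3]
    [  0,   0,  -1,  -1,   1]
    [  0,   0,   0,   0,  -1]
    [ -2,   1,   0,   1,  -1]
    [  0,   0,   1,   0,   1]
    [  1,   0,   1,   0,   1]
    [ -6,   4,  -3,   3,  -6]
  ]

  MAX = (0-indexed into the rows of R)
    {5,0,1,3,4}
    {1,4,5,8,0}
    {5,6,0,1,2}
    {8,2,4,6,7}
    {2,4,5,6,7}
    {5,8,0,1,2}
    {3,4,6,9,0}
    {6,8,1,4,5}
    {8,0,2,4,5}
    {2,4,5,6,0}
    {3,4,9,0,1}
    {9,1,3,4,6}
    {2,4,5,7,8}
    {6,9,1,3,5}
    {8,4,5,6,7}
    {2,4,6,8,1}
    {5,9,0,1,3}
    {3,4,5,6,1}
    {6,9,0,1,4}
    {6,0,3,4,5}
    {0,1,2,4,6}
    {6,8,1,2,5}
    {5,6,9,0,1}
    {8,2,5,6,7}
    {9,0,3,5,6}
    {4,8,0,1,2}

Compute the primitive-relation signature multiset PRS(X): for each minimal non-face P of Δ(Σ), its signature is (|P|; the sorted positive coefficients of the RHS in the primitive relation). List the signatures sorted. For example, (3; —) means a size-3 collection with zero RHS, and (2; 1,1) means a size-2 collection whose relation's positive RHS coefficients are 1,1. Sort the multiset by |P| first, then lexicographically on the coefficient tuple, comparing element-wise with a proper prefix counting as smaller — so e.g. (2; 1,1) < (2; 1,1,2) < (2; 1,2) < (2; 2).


14 minimal non-faces of Δ(Σ) (on 10 rays):

  {0,7}:  v_{0} + v_{7} = 0 ; sig = (2; —)
  {1,7}:  v_{1} + v_{7} = v_{6} + v_{8} ; sig = (2; 1,1)
  {7,9}:  v_{7} + v_{9} = v_{1} + v_{3} + v_{6} ; sig = (2; 1,1,1)
  {3,7}:  v_{3} + v_{7} = v_{1} + v_{4} + v_{5} + v_{6} ; sig = (2; 1,1,1,1)
  {3,8}:  v_{3} + v_{8} = 2·v_{1} + v_{4} + v_{5} ; sig = (2; 1,1,2)
  {2,3}:  v_{2} + v_{3} = 2·v_{0} + v_{6} ; sig = (2; 1,2)
  {8,9}:  v_{8} + v_{9} = 2·v_{1} + v_{3} ; sig = (2; 1,2)
  {2,9}:  v_{2} + v_{9} = 3·v_{0} + v_{1} + 2·v_{6} ; sig = (2; 1,2,3)
  {0,6,8}:  v_{0} + v_{6} + v_{8} = v_{1} ; sig = (3; 1)
  {4,5,9}:  v_{4} + v_{5} + v_{9} = 2·v_{3} ; sig = (3; 2)
  {0,1,3,6}:  v_{0} + v_{1} + v_{3} + v_{6} = v_{9} ; sig = (4; 1)
  {1,2,4,5}:  v_{1} + v_{2} + v_{4} + v_{5} = v_{0} ; sig = (4; 1)
  {2,4,5,6,8}:  v_{2} + v_{4} + v_{5} + v_{6} + v_{8} = 0 ; sig = (5; —)
  {0,1,4,5,6}:  v_{0} + v_{1} + v_{4} + v_{5} + v_{6} = v_{3} ; sig = (5; 1)

so the primitive-relation signature multiset is
    (2; —)
    (2; 1,1)
    (2; 1,1,1)
    (2; 1,1,1,1)
    (2; 1,1,2)
    (2; 1,2)
    (2; 1,2)
    (2; 1,2,3)
    (3; 1)
    (3; 2)
    (4; 1)
    (4; 1)
    (5; —)
    (5; 1)


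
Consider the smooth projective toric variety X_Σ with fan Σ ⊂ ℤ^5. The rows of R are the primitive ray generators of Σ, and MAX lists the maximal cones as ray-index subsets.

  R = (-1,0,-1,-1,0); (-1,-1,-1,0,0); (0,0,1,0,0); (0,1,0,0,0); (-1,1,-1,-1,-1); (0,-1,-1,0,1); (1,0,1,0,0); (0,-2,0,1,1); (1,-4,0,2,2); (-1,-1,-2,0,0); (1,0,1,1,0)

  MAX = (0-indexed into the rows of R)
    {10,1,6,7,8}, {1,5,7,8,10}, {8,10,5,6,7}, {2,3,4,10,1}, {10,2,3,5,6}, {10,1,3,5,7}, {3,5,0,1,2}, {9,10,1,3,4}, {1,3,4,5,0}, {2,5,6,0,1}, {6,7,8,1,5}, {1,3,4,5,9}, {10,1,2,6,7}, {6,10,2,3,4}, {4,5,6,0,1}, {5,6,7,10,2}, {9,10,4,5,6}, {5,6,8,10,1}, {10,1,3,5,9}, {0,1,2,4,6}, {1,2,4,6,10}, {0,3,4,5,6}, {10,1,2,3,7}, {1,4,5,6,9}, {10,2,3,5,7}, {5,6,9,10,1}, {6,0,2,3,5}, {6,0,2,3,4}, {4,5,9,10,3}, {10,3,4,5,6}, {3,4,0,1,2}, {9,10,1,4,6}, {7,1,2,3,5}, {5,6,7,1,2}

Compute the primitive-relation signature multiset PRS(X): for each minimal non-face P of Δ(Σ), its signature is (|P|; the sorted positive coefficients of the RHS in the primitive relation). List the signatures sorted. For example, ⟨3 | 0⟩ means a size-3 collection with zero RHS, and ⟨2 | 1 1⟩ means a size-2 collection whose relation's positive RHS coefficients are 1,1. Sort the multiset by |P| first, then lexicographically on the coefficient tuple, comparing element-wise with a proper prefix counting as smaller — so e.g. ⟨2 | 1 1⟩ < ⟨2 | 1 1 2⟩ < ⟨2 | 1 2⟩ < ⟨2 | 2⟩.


The 18 primitive collections of Σ (r=11, n=5):

  • {0,10}:  v_{0} + v_{10} = 0  →  sig = ⟨2 | 0⟩
  • {2,9}:  v_{2} + v_{9} = v_{1}  →  sig = ⟨2 | 1⟩
  • {4,7}:  v_{4} + v_{7} = v_{1}  →  sig = ⟨2 | 1⟩
  • {0,7}:  v_{0} + v_{7} = v_{1} + v_{2} + v_{5}  →  sig = ⟨2 | 1 1 1⟩
  • {0,9}:  v_{0} + v_{9} = v_{1} + v_{4} + v_{5}  →  sig = ⟨2 | 1 1 1⟩
  • {3,8}:  v_{3} + v_{8} = v_{5} + v_{7} + v_{10}  →  sig = ⟨2 | 1 1 1⟩
  • {0,8}:  v_{0} + v_{8} = v_{1} + v_{5} + v_{6} + v_{7}  →  sig = ⟨2 | 1 1 1 1⟩
  • {4,8}:  v_{4} + v_{8} = 2·v_{1} + v_{5} + v_{6} + v_{10}  →  sig = ⟨2 | 1 1 1 2⟩
  • {7,9}:  v_{7} + v_{9} = 2·v_{1} + v_{5} + v_{10}  →  sig = ⟨2 | 1 1 2⟩
  • {2,8}:  v_{2} + v_{8} = v_{6} + 2·v_{7}  →  sig = ⟨2 | 1 2⟩
  • {8,9}:  v_{8} + v_{9} = 3·v_{1} + 2·v_{5} + v_{6} + 2·v_{10}  →  sig = ⟨2 | 1 2 2 3⟩
  • {1,3,6}:  v_{1} + v_{3} + v_{6} = 0  →  sig = ⟨3 | 0⟩
  • {2,4,5}:  v_{2} + v_{4} + v_{5} = v_{0}  →  sig = ⟨3 | 1⟩
  • {3,6,7}:  v_{3} + v_{6} + v_{7} = v_{2} + v_{5} + v_{10}  →  sig = ⟨3 | 1 1 1⟩
  • {3,6,9}:  v_{3} + v_{6} + v_{9} = v_{4} + v_{5} + v_{10}  →  sig = ⟨3 | 1 1 1⟩
  • {1,2,5,10}:  v_{1} + v_{2} + v_{5} + v_{10} = v_{7}  →  sig = ⟨4 | 1⟩
  • {1,4,5,10}:  v_{1} + v_{4} + v_{5} + v_{10} = v_{9}  →  sig = ⟨4 | 1⟩
  • {1,5,6,7,10}:  v_{1} + v_{5} + v_{6} + v_{7} + v_{10} = v_{8}  →  sig = ⟨5 | 1⟩

Signatures (|P|; sorted positive RHS coefficients), sorted:
    ⟨2 | 0⟩
    ⟨2 | 1⟩
    ⟨2 | 1⟩
    ⟨2 | 1 1 1⟩
    ⟨2 | 1 1 1⟩
    ⟨2 | 1 1 1⟩
    ⟨2 | 1 1 1 1⟩
    ⟨2 | 1 1 1 2⟩
    ⟨2 | 1 1 2⟩
    ⟨2 | 1 2⟩
    ⟨2 | 1 2 2 3⟩
    ⟨3 | 0⟩
    ⟨3 | 1⟩
    ⟨3 | 1 1 1⟩
    ⟨3 | 1 1 1⟩
    ⟨4 | 1⟩
    ⟨4 | 1⟩
    ⟨5 | 1⟩


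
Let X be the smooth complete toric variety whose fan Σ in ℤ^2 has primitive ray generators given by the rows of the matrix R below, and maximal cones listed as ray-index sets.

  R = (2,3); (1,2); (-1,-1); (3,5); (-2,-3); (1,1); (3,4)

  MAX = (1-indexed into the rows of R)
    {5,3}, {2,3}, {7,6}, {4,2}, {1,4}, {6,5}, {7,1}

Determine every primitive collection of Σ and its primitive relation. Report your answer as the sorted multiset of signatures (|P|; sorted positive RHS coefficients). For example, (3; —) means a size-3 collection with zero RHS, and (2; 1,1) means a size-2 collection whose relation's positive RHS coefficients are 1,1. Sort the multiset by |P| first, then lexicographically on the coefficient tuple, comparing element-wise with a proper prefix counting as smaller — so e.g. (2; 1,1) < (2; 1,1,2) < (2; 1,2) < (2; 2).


The 14 primitive collections of Σ (r=7, n=2):

  P = {1,5}:  v_{1} + v_{5} = 0  ⟹  sig = (2; —)
  P = {3,6}:  v_{3} + v_{6} = 0  ⟹  sig = (2; —)
  P = {1,2}:  v_{1} + v_{2} = v_{4}  ⟹  sig = (2; 1)
  P = {1,3}:  v_{1} + v_{3} = v_{2}  ⟹  sig = (2; 1)
  P = {1,6}:  v_{1} + v_{6} = v_{7}  ⟹  sig = (2; 1)
  P = {2,5}:  v_{2} + v_{5} = v_{3}  ⟹  sig = (2; 1)
  P = {2,6}:  v_{2} + v_{6} = v_{1}  ⟹  sig = (2; 1)
  P = {3,7}:  v_{3} + v_{7} = v_{1}  ⟹  sig = (2; 1)
  P = {4,5}:  v_{4} + v_{5} = v_{2}  ⟹  sig = (2; 1)
  P = {5,7}:  v_{5} + v_{7} = v_{6}  ⟹  sig = (2; 1)
  P = {2,7}:  v_{2} + v_{7} = 2·v_{1}  ⟹  sig = (2; 2)
  P = {3,4}:  v_{3} + v_{4} = 2·v_{2}  ⟹  sig = (2; 2)
  P = {4,6}:  v_{4} + v_{6} = 2·v_{1}  ⟹  sig = (2; 2)
  P = {4,7}:  v_{4} + v_{7} = 3·v_{1}  ⟹  sig = (2; 3)

so the primitive-relation signature multiset is
{ (2; —) ×2,  (2; 1) ×8,  (2; 2) ×3,  (2; 3) }


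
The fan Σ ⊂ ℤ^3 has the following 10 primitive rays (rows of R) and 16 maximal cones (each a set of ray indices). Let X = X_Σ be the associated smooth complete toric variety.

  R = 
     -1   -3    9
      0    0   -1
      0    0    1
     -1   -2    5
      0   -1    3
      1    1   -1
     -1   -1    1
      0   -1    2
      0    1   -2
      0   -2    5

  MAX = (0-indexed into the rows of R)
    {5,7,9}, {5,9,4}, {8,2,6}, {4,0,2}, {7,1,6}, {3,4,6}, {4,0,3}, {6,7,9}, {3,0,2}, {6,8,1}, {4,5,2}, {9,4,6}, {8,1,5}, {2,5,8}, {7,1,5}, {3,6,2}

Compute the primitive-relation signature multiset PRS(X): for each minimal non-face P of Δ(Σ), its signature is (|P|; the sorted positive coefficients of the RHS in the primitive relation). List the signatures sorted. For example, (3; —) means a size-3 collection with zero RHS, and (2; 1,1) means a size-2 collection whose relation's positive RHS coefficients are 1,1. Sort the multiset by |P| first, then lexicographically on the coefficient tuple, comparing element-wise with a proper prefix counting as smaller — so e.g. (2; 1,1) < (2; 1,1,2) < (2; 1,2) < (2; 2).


|primitive collections| = 23. Relations:

  P={1,2}:  v_{1} + v_{2} = 0  ⇒ sig = (2; —)
  P={5,6}:  v_{5} + v_{6} = 0  ⇒ sig = (2; —)
  P={7,8}:  v_{7} + v_{8} = 0  ⇒ sig = (2; —)
  P={1,4}:  v_{1} + v_{4} = v_{7}  ⇒ sig = (2; 1)
  P={2,7}:  v_{2} + v_{7} = v_{4}  ⇒ sig = (2; 1)
  P={4,7}:  v_{4} + v_{7} = v_{9}  ⇒ sig = (2; 1)
  P={4,8}:  v_{4} + v_{8} = v_{2}  ⇒ sig = (2; 1)
  P={8,9}:  v_{8} + v_{9} = v_{4}  ⇒ sig = (2; 1)
  P={0,1}:  v_{0} + v_{1} = v_{3} + v_{4}  ⇒ sig = (2; 1,1)
  P={1,3}:  v_{1} + v_{3} = v_{4} + v_{6}  ⇒ sig = (2; 1,1)
  P={3,5}:  v_{3} + v_{5} = v_{2} + v_{4}  ⇒ sig = (2; 1,1)
  P={0,7}:  v_{0} + v_{7} = v_{3} + 2·v_{4}  ⇒ sig = (2; 1,2)
  P={0,8}:  v_{0} + v_{8} = 2·v_{2} + v_{3}  ⇒ sig = (2; 1,2)
  P={3,7}:  v_{3} + v_{7} = 2·v_{4} + v_{6}  ⇒ sig = (2; 1,2)
  P={3,8}:  v_{3} + v_{8} = 2·v_{2} + v_{6}  ⇒ sig = (2; 1,2)
  P={0,9}:  v_{0} + v_{9} = v_{3} + 3·v_{4}  ⇒ sig = (2; 1,3)
  P={3,9}:  v_{3} + v_{9} = 3·v_{4} + v_{6}  ⇒ sig = (2; 1,3)
  P={0,6}:  v_{0} + v_{6} = 2·v_{3}  ⇒ sig = (2; 2)
  P={1,9}:  v_{1} + v_{9} = 2·v_{7}  ⇒ sig = (2; 2)
  P={2,9}:  v_{2} + v_{9} = 2·v_{4}  ⇒ sig = (2; 2)
  P={0,5}:  v_{0} + v_{5} = 2·v_{2} + 2·v_{4}  ⇒ sig = (2; 2,2)
  P={2,3,4}:  v_{2} + v_{3} + v_{4} = v_{0}  ⇒ sig = (3; 1)
  P={2,4,6}:  v_{2} + v_{4} + v_{6} = v_{3}  ⇒ sig = (3; 1)

so the primitive-relation signature multiset is
{ (2; —) ×3,  (2; 1) ×5,  (2; 1,1) ×3,  (2; 1,2) ×4,  (2; 1,3) ×2,  (2; 2) ×3,  (2; 2,2),  (3; 1) ×2 }


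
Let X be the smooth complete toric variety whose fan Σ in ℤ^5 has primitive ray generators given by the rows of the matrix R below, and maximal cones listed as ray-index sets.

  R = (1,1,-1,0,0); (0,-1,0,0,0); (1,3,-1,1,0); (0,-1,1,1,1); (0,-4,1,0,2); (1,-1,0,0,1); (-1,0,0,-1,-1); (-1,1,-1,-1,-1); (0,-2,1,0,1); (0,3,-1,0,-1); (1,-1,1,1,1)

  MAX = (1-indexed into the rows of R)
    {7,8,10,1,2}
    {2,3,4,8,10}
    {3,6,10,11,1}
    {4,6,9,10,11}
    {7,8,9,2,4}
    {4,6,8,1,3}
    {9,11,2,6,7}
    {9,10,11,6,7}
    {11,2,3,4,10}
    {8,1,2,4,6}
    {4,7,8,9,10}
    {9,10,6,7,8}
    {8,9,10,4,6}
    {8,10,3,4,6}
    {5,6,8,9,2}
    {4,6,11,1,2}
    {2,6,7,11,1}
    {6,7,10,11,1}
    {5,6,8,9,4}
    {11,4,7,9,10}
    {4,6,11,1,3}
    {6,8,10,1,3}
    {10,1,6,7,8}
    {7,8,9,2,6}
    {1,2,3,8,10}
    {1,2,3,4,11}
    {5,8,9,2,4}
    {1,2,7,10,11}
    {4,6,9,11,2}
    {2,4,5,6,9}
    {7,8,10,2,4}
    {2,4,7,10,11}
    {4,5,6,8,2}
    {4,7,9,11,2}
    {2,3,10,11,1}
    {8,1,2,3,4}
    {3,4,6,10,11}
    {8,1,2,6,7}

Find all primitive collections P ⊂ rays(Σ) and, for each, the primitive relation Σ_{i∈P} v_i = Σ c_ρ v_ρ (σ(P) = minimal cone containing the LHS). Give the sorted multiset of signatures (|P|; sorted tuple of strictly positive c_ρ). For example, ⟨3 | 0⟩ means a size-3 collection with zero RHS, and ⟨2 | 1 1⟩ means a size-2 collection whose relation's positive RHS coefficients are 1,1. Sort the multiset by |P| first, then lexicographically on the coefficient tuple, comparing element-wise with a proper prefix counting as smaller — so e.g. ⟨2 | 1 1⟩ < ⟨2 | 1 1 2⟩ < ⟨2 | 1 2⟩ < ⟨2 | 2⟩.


16 collections generate NE(X_Σ); each relation:

  • {8,11}:  v_{8} + v_{11} = 0  →  sig = ⟨2 | 0⟩
  • {1,9}:  v_{1} + v_{9} = v_{6}  →  sig = ⟨2 | 1⟩
  • {3,7}:  v_{3} + v_{7} = v_{10}  →  sig = ⟨2 | 1⟩
  • {3,9}:  v_{3} + v_{9} = v_{4} + v_{6} + v_{10}  →  sig = ⟨2 | 1 1 1⟩
  • {5,10}:  v_{5} + v_{10} = v_{4} + v_{6} + v_{8}  →  sig = ⟨2 | 1 1 1⟩
  • {5,11}:  v_{5} + v_{11} = v_{2} + v_{4} + v_{6} + v_{9}  →  sig = ⟨2 | 1 1 1 1⟩
  • {1,5}:  v_{1} + v_{5} = v_{2} + v_{4} + 2·v_{6} + v_{8}  →  sig = ⟨2 | 1 1 1 2⟩
  • {3,5}:  v_{3} + v_{5} = v_{1} + 2·v_{4} + v_{6} + v_{8}  →  sig = ⟨2 | 1 1 1 2⟩
  • {5,7}:  v_{5} + v_{7} = v_{2} + v_{8} + 2·v_{9}  →  sig = ⟨2 | 1 1 2⟩
  • {1,4,7}:  v_{1} + v_{4} + v_{7} = 0  →  sig = ⟨3 | 0⟩
  • {2,9,10}:  v_{2} + v_{9} + v_{10} = 0  →  sig = ⟨3 | 0⟩
  • {1,4,10}:  v_{1} + v_{4} + v_{10} = v_{3}  →  sig = ⟨3 | 1⟩
  • {2,6,10}:  v_{2} + v_{6} + v_{10} = v_{1}  →  sig = ⟨3 | 1⟩
  • {4,6,7}:  v_{4} + v_{6} + v_{7} = v_{9}  →  sig = ⟨3 | 1⟩
  • {2,3,6}:  v_{2} + v_{3} + v_{6} = 2·v_{1} + v_{4}  →  sig = ⟨3 | 1 2⟩
  • {2,4,6,8,9}:  v_{2} + v_{4} + v_{6} + v_{8} + v_{9} = v_{5}  →  sig = ⟨5 | 1⟩

Hence PRS(X_Σ) =
    |P|=2: 9 collections, coeffs (), (1), (1), (1,1,1), (1,1,1), (1,1,1,1), (1,1,1,2), (1,1,1,2), (1,1,2)
    |P|=3: 6 collections, coeffs (), (), (1), (1), (1), (1,2)
    |P|=5: 1 collection, coeffs (1)


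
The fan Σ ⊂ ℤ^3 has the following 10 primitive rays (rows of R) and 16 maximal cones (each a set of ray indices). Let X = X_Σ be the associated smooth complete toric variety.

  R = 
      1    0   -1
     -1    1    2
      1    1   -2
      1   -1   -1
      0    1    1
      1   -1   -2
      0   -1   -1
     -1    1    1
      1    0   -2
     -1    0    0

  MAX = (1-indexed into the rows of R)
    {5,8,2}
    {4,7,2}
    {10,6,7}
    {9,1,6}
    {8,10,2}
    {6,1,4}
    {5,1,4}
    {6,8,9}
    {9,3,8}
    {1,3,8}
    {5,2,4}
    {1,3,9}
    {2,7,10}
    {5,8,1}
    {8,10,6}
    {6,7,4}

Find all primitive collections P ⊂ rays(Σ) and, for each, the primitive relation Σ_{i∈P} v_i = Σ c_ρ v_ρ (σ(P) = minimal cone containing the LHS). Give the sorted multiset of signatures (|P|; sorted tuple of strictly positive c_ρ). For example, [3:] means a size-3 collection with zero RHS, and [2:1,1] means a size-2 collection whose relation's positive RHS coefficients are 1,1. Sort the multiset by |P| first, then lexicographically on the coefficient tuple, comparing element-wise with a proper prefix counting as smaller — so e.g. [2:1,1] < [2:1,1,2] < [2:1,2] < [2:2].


Δ(Σ) — 10 vertices, 23 min non-faces:

  • {2,6}:  v_{2} + v_{6} = 0  ⟹  sig = [2:]
  • {4,8}:  v_{4} + v_{8} = 0  ⟹  sig = [2:]
  • {5,7}:  v_{5} + v_{7} = 0  ⟹  sig = [2:]
  • {1,2}:  v_{1} + v_{2} = v_{5}  ⟹  sig = [2:1]
  • {1,7}:  v_{1} + v_{7} = v_{6}  ⟹  sig = [2:1]
  • {4,10}:  v_{4} + v_{10} = v_{7}  ⟹  sig = [2:1]
  • {5,6}:  v_{5} + v_{6} = v_{1}  ⟹  sig = [2:1]
  • {5,10}:  v_{5} + v_{10} = v_{8}  ⟹  sig = [2:1]
  • {7,8}:  v_{7} + v_{8} = v_{10}  ⟹  sig = [2:1]
  • {1,10}:  v_{1} + v_{10} = v_{6} + v_{8}  ⟹  sig = [2:1,1]
  • {2,9}:  v_{2} + v_{9} = v_{1} + v_{8}  ⟹  sig = [2:1,1]
  • {3,4}:  v_{3} + v_{4} = v_{1} + v_{9}  ⟹  sig = [2:1,1]
  • {4,9}:  v_{4} + v_{9} = v_{1} + v_{6}  ⟹  sig = [2:1,1]
  • {3,7}:  v_{3} + v_{7} = v_{6} + v_{8} + v_{9}  ⟹  sig = [2:1,1,1]
  • {3,10}:  v_{3} + v_{10} = v_{6} + 2·v_{8} + v_{9}  ⟹  sig = [2:1,1,2]
  • {5,9}:  v_{5} + v_{9} = 2·v_{1} + v_{8}  ⟹  sig = [2:1,2]
  • {7,9}:  v_{7} + v_{9} = 2·v_{6} + v_{8}  ⟹  sig = [2:1,2]
  • {3,6}:  v_{3} + v_{6} = 2·v_{9}  ⟹  sig = [2:2]
  • {2,3}:  v_{2} + v_{3} = 2·v_{1} + 2·v_{8}  ⟹  sig = [2:2,2]
  • {9,10}:  v_{9} + v_{10} = 2·v_{6} + 2·v_{8}  ⟹  sig = [2:2,2]
  • {3,5}:  v_{3} + v_{5} = 3·v_{1} + 2·v_{8}  ⟹  sig = [2:2,3]
  • {1,6,8}:  v_{1} + v_{6} + v_{8} = v_{9}  ⟹  sig = [3:1]
  • {1,8,9}:  v_{1} + v_{8} + v_{9} = v_{3}  ⟹  sig = [3:1]

so the primitive-relation signature multiset is
[[2:], [2:], [2:], [2:1], [2:1], [2:1], [2:1], [2:1], [2:1], [2:1,1], [2:1,1], [2:1,1], [2:1,1], [2:1,1,1], [2:1,1,2], [2:1,2], [2:1,2], [2:2], [2:2,2], [2:2,2], [2:2,3], [3:1], [3:1]]


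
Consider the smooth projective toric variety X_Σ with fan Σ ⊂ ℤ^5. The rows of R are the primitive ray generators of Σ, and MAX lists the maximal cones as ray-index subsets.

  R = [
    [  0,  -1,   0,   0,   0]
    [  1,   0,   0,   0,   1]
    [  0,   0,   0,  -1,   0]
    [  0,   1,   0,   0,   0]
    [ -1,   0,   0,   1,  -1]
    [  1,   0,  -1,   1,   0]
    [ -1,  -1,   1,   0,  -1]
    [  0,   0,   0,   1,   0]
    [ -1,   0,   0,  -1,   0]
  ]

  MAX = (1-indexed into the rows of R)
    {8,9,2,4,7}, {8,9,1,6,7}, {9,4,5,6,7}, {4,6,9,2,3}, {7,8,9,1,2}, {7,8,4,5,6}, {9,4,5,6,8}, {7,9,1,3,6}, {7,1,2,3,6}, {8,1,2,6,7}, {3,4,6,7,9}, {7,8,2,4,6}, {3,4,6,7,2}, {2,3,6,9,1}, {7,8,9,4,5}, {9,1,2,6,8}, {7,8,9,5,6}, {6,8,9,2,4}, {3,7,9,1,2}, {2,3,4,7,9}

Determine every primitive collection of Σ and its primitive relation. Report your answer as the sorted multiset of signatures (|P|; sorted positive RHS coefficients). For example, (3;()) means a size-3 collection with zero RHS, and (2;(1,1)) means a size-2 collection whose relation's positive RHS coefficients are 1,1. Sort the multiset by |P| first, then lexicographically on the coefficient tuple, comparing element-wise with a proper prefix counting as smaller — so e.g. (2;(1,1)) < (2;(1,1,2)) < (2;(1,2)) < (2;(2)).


|primitive collections| = 7. Relations:

  P = {1,4}:  v_{1} + v_{4} = 0 ; sig = (2;())
  P = {3,8}:  v_{3} + v_{8} = 0 ; sig = (2;())
  P = {2,5}:  v_{2} + v_{5} = v_{8} ; sig = (2;(1))
  P = {1,5}:  v_{1} + v_{5} = v_{6} + v_{7} + v_{8} + v_{9} ; sig = (2;(1,1,1,1))
  P = {3,5}:  v_{3} + v_{5} = v_{4} + v_{6} + v_{7} + v_{9} ; sig = (2;(1,1,1,1))
  P = {2,6,7,9}:  v_{2} + v_{6} + v_{7} + v_{9} = v_{1} ; sig = (4;(1))
  P = {4,6,7,8,9}:  v_{4} + v_{6} + v_{7} + v_{8} + v_{9} = v_{5} ; sig = (5;(1))

Hence PRS(X_Σ) =
    |P|=2: 5 collections, coeffs (), (), (1), (1,1,1,1), (1,1,1,1)
    |P|=4: 1 collection, coeffs (1)
    |P|=5: 1 collection, coeffs (1)


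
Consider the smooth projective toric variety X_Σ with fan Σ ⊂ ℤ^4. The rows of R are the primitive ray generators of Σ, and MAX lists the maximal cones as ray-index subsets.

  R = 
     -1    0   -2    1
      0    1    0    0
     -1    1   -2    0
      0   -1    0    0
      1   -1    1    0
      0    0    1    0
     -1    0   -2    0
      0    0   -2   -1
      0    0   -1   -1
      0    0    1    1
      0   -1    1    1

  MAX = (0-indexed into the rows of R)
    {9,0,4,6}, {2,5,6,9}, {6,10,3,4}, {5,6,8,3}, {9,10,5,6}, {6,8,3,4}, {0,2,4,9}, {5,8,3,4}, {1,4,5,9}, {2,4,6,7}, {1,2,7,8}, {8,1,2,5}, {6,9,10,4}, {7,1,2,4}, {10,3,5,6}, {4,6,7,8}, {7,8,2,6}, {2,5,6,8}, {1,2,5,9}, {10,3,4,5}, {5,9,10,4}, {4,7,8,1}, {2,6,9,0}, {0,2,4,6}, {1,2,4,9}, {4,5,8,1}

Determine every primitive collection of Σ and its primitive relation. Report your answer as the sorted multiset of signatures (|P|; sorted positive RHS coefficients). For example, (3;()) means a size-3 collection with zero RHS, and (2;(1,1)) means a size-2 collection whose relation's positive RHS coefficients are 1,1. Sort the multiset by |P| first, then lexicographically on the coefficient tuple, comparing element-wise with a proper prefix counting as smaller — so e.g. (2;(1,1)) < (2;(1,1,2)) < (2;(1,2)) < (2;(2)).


Primitive collections (22):

  • {1,3}:  v_{1} + v_{3} = 0 ; sig = (2;())
  • {8,9}:  v_{8} + v_{9} = 0 ; sig = (2;())
  • {1,6}:  v_{1} + v_{6} = v_{2} ; sig = (2;(1))
  • {1,10}:  v_{1} + v_{10} = v_{9} ; sig = (2;(1))
  • {2,3}:  v_{2} + v_{3} = v_{6} ; sig = (2;(1))
  • {3,9}:  v_{3} + v_{9} = v_{10} ; sig = (2;(1))
  • {5,7}:  v_{5} + v_{7} = v_{8} ; sig = (2;(1))
  • {8,10}:  v_{8} + v_{10} = v_{3} ; sig = (2;(1))
  • {0,5}:  v_{0} + v_{5} = v_{6} + v_{9} ; sig = (2;(1,1))
  • {2,10}:  v_{2} + v_{10} = v_{6} + v_{9} ; sig = (2;(1,1))
  • {7,9}:  v_{7} + v_{9} = v_{2} + v_{4} ; sig = (2;(1,1))
  • {7,10}:  v_{7} + v_{10} = v_{4} + v_{6} ; sig = (2;(1,1))
  • {0,8}:  v_{0} + v_{8} = v_{2} + v_{4} + v_{6} ; sig = (2;(1,1,1))
  • {3,7}:  v_{3} + v_{7} = v_{4} + v_{6} + v_{8} ; sig = (2;(1,1,1))
  • {0,1}:  v_{0} + v_{1} = 2·v_{2} + v_{4} + v_{9} ; sig = (2;(1,1,2))
  • {0,3}:  v_{0} + v_{3} = v_{4} + 2·v_{6} + v_{9} ; sig = (2;(1,1,2))
  • {0,7}:  v_{0} + v_{7} = 2·v_{2} + 2·v_{4} + v_{6} ; sig = (2;(1,2,2))
  • {0,10}:  v_{0} + v_{10} = v_{4} + 2·v_{6} + 2·v_{9} ; sig = (2;(1,2,2))
  • {2,4,5}:  v_{2} + v_{4} + v_{5} = 0 ; sig = (3;())
  • {2,4,8}:  v_{2} + v_{4} + v_{8} = v_{7} ; sig = (3;(1))
  • {4,5,6}:  v_{4} + v_{5} + v_{6} = v_{3} ; sig = (3;(1))
  • {2,4,6,9}:  v_{2} + v_{4} + v_{6} + v_{9} = v_{0} ; sig = (4;(1))

Hence PRS(X_Σ) =
    |P|=2: 18 collections, coeffs (), (), (1), (1), (1), (1), (1), (1), (1,1), (1,1), (1,1), (1,1), (1,1,1), (1,1,1), (1,1,2), (1,1,2), (1,2,2), (1,2,2)
    |P|=3: 3 collections, coeffs (), (1), (1)
    |P|=4: 1 collection, coeffs (1)


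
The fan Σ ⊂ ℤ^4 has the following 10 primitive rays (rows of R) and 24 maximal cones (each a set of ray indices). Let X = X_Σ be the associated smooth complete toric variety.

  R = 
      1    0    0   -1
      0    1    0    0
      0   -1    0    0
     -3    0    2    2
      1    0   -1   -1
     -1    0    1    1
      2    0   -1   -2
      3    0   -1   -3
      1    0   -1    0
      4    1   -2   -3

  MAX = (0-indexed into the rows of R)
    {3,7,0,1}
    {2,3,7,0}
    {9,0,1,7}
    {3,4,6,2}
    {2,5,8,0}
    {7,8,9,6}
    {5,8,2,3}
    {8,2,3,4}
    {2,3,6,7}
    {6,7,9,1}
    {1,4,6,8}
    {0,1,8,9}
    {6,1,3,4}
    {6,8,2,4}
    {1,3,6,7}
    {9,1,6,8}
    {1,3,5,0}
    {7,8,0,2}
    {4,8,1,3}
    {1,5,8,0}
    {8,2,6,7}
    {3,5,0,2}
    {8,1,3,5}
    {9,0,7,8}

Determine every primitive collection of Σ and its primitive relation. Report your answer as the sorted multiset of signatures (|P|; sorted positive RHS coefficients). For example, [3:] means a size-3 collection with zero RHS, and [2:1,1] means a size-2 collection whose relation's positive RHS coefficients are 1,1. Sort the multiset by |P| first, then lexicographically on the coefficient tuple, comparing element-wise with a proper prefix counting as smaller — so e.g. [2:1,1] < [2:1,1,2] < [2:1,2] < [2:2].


Minimal non-faces — 15 found among 10 rays, 24 max cones:

  P={1,2}:  v_{1} + v_{2} = 0 ; sig = [2:]
  P={4,5}:  v_{4} + v_{5} = 0 ; sig = [2:]
  P={0,4}:  v_{0} + v_{4} = v_{6} ; sig = [2:1]
  P={0,6}:  v_{0} + v_{6} = v_{7} ; sig = [2:1]
  P={5,6}:  v_{5} + v_{6} = v_{0} ; sig = [2:1]
  P={2,9}:  v_{2} + v_{9} = v_{7} + v_{8} ; sig = [2:1,1]
  P={3,9}:  v_{3} + v_{9} = v_{0} + v_{1} ; sig = [2:1,1]
  P={4,9}:  v_{4} + v_{9} = v_{1} + 2·v_{6} + v_{8} ; sig = [2:1,1,2]
  P={5,9}:  v_{5} + v_{9} = 2·v_{0} + v_{1} + v_{8} ; sig = [2:1,1,2]
  P={4,7}:  v_{4} + v_{7} = 2·v_{6} ; sig = [2:2]
  P={5,7}:  v_{5} + v_{7} = 2·v_{0} ; sig = [2:2]
  P={3,6,8}:  v_{3} + v_{6} + v_{8} = 0 ; sig = [3:]
  P={0,3,8}:  v_{0} + v_{3} + v_{8} = v_{5} ; sig = [3:1]
  P={1,7,8}:  v_{1} + v_{7} + v_{8} = v_{9} ; sig = [3:1]
  P={3,7,8}:  v_{3} + v_{7} + v_{8} = v_{0} ; sig = [3:1]

Sorted signature multiset PRS(X):
    |P|=2: 11 collections, coeffs (), (), (1), (1), (1), (1,1), (1,1), (1,1,2), (1,1,2), (2), (2)
    |P|=3: 4 collections, coeffs (), (1), (1), (1)


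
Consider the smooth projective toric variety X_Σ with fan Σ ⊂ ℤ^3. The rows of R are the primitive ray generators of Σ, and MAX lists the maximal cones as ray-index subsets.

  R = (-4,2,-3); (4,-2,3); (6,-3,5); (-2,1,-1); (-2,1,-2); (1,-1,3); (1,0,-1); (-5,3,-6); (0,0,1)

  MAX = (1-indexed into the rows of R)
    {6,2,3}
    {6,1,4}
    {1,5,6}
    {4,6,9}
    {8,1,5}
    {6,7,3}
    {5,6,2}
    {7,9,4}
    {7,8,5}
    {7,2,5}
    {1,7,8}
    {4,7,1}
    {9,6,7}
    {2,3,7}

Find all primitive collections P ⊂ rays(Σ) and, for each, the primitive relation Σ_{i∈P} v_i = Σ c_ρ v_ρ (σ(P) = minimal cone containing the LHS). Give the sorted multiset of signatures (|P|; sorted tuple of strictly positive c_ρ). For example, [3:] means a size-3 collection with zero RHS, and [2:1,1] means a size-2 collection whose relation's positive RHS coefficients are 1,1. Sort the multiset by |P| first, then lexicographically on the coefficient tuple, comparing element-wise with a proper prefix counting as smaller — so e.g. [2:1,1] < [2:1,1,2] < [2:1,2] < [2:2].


Δ(Σ) — 9 vertices, 20 min non-faces:

  P = {1,2}:  v_{1} + v_{2} = 0 — sig = [2:]
  P = {3,5}:  v_{3} + v_{5} = v_{2} — sig = [2:1]
  P = {3,8}:  v_{3} + v_{8} = v_{7} — sig = [2:1]
  P = {4,5}:  v_{4} + v_{5} = v_{1} — sig = [2:1]
  P = {5,9}:  v_{5} + v_{9} = v_{4} — sig = [2:1]
  P = {6,8}:  v_{6} + v_{8} = v_{1} — sig = [2:1]
  P = {1,3}:  v_{1} + v_{3} = v_{6} + v_{7} — sig = [2:1,1]
  P = {2,4}:  v_{2} + v_{4} = v_{6} + v_{7} — sig = [2:1,1]
  P = {2,8}:  v_{2} + v_{8} = v_{5} + v_{7} — sig = [2:1,1]
  P = {8,9}:  v_{8} + v_{9} = v_{1} + v_{4} + v_{7} — sig = [2:1,1,1]
  P = {4,8}:  v_{4} + v_{8} = 2·v_{1} + v_{7} — sig = [2:1,2]
  P = {1,9}:  v_{1} + v_{9} = 2·v_{4} — sig = [2:2]
  P = {2,9}:  v_{2} + v_{9} = 2·v_{6} + 2·v_{7} — sig = [2:2,2]
  P = {3,4}:  v_{3} + v_{4} = 2·v_{6} + 2·v_{7} — sig = [2:2,2]
  P = {3,9}:  v_{3} + v_{9} = 3·v_{6} + 3·v_{7} — sig = [2:3,3]
  P = {5,6,7}:  v_{5} + v_{6} + v_{7} = 0 — sig = [3:]
  P = {1,5,7}:  v_{1} + v_{5} + v_{7} = v_{8} — sig = [3:1]
  P = {1,6,7}:  v_{1} + v_{6} + v_{7} = v_{4} — sig = [3:1]
  P = {2,6,7}:  v_{2} + v_{6} + v_{7} = v_{3} — sig = [3:1]
  P = {4,6,7}:  v_{4} + v_{6} + v_{7} = v_{9} — sig = [3:1]

Signatures (|P|; sorted positive RHS coefficients), sorted:
{ [2:],  [2:1] ×5,  [2:1,1] ×3,  [2:1,1,1],  [2:1,2],  [2:2],  [2:2,2] ×2,  [2:3,3],  [3:],  [3:1] ×4 }


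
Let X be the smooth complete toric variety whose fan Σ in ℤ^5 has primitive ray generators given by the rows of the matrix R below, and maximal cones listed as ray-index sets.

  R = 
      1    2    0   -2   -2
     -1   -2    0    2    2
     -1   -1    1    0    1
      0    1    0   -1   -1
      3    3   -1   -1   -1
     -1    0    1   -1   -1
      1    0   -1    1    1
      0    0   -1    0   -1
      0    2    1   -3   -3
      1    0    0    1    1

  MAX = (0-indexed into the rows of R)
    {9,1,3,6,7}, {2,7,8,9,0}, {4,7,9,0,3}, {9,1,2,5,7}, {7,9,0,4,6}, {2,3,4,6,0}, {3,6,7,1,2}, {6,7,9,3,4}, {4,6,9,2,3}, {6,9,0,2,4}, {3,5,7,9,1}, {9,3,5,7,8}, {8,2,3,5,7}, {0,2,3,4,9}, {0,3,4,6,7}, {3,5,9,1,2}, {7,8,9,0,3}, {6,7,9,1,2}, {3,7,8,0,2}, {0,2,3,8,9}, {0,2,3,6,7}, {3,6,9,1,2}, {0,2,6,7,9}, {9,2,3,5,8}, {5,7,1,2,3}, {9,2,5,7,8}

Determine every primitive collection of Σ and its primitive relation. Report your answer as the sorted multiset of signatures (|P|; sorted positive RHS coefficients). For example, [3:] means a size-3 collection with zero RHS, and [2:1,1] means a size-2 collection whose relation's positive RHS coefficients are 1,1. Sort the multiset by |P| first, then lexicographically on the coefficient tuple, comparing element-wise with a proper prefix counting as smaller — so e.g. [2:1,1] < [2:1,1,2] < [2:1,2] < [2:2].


Minimal non-faces — 11 found among 10 rays, 26 max cones:

  P={0,1}:  v_{0} + v_{1} = 0  →  sig = [2:]
  P={5,6}:  v_{5} + v_{6} = 0  →  sig = [2:]
  P={0,5}:  v_{0} + v_{5} = v_{8}  →  sig = [2:1]
  P={1,8}:  v_{1} + v_{8} = v_{5}  →  sig = [2:1]
  P={6,8}:  v_{6} + v_{8} = v_{0}  →  sig = [2:1]
  P={1,4}:  v_{1} + v_{4} = v_{3} + v_{6} + v_{9}  →  sig = [2:1,1,1]
  P={4,5}:  v_{4} + v_{5} = v_{0} + v_{3} + v_{9}  →  sig = [2:1,1,1]
  P={4,8}:  v_{4} + v_{8} = 2·v_{0} + v_{3} + v_{9}  →  sig = [2:1,1,2]
  P={2,4,7}:  v_{2} + v_{4} + v_{7} = v_{0} + v_{6}  →  sig = [3:1,1]
  P={2,3,7,9}:  v_{2} + v_{3} + v_{7} + v_{9} = 0  →  sig = [4:]
  P={0,3,6,9}:  v_{0} + v_{3} + v_{6} + v_{9} = v_{4}  →  sig = [4:1]

Signatures (|P|; sorted positive RHS coefficients), sorted:
    [2:]
    [2:]
    [2:1]
    [2:1]
    [2:1]
    [2:1,1,1]
    [2:1,1,1]
    [2:1,1,2]
    [3:1,1]
    [4:]
    [4:1]


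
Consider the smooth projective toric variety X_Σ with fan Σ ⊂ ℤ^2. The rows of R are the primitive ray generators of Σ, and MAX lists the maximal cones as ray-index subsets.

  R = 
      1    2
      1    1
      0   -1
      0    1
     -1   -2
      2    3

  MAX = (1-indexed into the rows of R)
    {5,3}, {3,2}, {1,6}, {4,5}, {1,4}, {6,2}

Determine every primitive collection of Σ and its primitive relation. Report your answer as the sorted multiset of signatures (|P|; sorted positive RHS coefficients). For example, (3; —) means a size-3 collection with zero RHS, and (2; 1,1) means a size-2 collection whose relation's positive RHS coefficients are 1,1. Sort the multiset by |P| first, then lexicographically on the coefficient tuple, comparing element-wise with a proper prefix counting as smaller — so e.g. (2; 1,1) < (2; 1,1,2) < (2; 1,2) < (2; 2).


Δ(Σ) — 6 vertices, 9 min non-faces:

  {1,5}:  v_{1} + v_{5} = 0  →  sig = (2; —)
  {3,4}:  v_{3} + v_{4} = 0  →  sig = (2; —)
  {1,2}:  v_{1} + v_{2} = v_{6}  →  sig = (2; 1)
  {1,3}:  v_{1} + v_{3} = v_{2}  →  sig = (2; 1)
  {2,4}:  v_{2} + v_{4} = v_{1}  →  sig = (2; 1)
  {2,5}:  v_{2} + v_{5} = v_{3}  →  sig = (2; 1)
  {5,6}:  v_{5} + v_{6} = v_{2}  →  sig = (2; 1)
  {3,6}:  v_{3} + v_{6} = 2·v_{2}  →  sig = (2; 2)
  {4,6}:  v_{4} + v_{6} = 2·v_{1}  →  sig = (2; 2)

so the primitive-relation signature multiset is
[(2; —), (2; —), (2; 1), (2; 1), (2; 1), (2; 1), (2; 1), (2; 2), (2; 2)]


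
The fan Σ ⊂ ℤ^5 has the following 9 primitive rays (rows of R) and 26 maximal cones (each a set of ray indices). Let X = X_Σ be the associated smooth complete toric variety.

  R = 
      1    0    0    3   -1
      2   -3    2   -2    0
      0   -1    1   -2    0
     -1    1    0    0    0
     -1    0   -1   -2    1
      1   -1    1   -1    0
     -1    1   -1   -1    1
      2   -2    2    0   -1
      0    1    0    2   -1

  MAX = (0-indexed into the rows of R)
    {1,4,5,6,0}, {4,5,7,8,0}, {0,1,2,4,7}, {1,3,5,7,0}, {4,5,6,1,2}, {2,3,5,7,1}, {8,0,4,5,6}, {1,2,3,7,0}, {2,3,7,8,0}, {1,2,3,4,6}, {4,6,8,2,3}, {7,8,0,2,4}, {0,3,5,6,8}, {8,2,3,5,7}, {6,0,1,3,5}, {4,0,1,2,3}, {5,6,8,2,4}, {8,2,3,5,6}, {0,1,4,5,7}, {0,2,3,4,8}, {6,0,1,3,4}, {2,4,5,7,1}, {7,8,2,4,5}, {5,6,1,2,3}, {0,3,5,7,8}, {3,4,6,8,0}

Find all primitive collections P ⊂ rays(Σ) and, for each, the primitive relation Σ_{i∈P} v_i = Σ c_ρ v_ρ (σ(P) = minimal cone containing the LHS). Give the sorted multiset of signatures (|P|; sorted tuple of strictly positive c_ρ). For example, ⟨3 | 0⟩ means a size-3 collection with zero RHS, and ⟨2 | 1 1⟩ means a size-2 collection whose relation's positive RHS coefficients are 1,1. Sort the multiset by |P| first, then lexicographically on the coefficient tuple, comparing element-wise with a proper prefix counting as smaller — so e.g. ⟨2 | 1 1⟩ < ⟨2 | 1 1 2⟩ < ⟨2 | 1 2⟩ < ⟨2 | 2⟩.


Δ(Σ) — 9 vertices, 6 min non-faces:

  • {1,8}:  v_{1} + v_{8} = v_{7}  ⟹  sig = ⟨2 | 1⟩
  • {6,7}:  v_{6} + v_{7} = v_{5}  ⟹  sig = ⟨2 | 1⟩
  • {0,2,6}:  v_{0} + v_{2} + v_{6} = 0  ⟹  sig = ⟨3 | 0⟩
  • {0,2,5}:  v_{0} + v_{2} + v_{5} = v_{7}  ⟹  sig = ⟨3 | 1⟩
  • {3,4,7}:  v_{3} + v_{4} + v_{7} = v_{2}  ⟹  sig = ⟨3 | 1⟩
  • {3,4,5}:  v_{3} + v_{4} + v_{5} = v_{2} + v_{6}  ⟹  sig = ⟨3 | 1 1⟩

Signatures (|P|; sorted positive RHS coefficients), sorted:
[⟨2 | 1⟩, ⟨2 | 1⟩, ⟨3 | 0⟩, ⟨3 | 1⟩, ⟨3 | 1⟩, ⟨3 | 1 1⟩]


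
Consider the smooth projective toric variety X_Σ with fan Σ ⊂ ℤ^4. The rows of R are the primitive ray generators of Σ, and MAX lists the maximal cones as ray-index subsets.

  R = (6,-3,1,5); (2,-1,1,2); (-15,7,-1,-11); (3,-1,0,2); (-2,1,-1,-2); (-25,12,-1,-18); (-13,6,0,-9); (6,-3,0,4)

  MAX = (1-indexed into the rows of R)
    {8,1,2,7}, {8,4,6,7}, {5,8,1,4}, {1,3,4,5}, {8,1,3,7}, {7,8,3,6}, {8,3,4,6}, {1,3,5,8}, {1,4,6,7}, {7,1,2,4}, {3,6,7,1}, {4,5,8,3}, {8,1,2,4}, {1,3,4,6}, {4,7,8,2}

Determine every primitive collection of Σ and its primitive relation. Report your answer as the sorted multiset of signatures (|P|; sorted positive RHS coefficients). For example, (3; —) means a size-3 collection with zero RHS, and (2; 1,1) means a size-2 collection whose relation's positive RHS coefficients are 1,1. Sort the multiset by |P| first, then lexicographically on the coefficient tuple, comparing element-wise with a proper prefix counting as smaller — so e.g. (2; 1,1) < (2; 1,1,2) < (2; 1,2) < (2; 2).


The 9 primitive collections of Σ (r=8, n=4):

  {2,5}:  v_{2} + v_{5} = 0 — sig = (2; —)
  {2,3}:  v_{2} + v_{3} = v_{7} — sig = (2; 1)
  {5,7}:  v_{5} + v_{7} = v_{3} — sig = (2; 1)
  {2,6}:  v_{2} + v_{6} = v_{4} + 2·v_{7} — sig = (2; 1,2)
  {5,6}:  v_{5} + v_{6} = 2·v_{3} + v_{4} — sig = (2; 1,2)
  {1,6,8}:  v_{1} + v_{6} + v_{8} = v_{7} — sig = (3; 1)
  {3,4,7}:  v_{3} + v_{4} + v_{7} = v_{6} — sig = (3; 1)
  {1,3,4,8}:  v_{1} + v_{3} + v_{4} + v_{8} = 0 — sig = (4; —)
  {1,4,7,8}:  v_{1} + v_{4} + v_{7} + v_{8} = v_{2} — sig = (4; 1)

Hence PRS(X_Σ) =
{ (2; —),  (2; 1) ×2,  (2; 1,2) ×2,  (3; 1) ×2,  (4; —),  (4; 1) }
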